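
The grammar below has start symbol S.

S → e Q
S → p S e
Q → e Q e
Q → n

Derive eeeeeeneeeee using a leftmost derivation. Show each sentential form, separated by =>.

S=>eQ=>eeQe=>eeeQee=>eeeeQeee=>eeeeeQeeee=>eeeeeeQeeeee=>eeeeeeneeeee

S => eQ   [S → e Q]
eQ => eeQe   [Q → e Q e]
eeQe => eeeQee   [Q → e Q e]
eeeQee => eeeeQeee   [Q → e Q e]
eeeeQeee => eeeeeQeeee   [Q → e Q e]
eeeeeQeeee => eeeeeeQeeeee   [Q → e Q e]
eeeeeeQeeeee => eeeeeeneeeee   [Q → n]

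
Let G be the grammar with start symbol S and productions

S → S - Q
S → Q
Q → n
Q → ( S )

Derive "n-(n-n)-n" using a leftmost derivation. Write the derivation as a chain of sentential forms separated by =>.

S => S-Q   [S → S - Q]
S-Q => S-Q-Q   [S → S - Q]
S-Q-Q => Q-Q-Q   [S → Q]
Q-Q-Q => n-Q-Q   [Q → n]
n-Q-Q => n-(S)-Q   [Q → ( S )]
n-(S)-Q => n-(S-Q)-Q   [S → S - Q]
n-(S-Q)-Q => n-(Q-Q)-Q   [S → Q]
n-(Q-Q)-Q => n-(n-Q)-Q   [Q → n]
n-(n-Q)-Q => n-(n-n)-Q   [Q → n]
n-(n-n)-Q => n-(n-n)-n   [Q → n]

S => S-Q => S-Q-Q => Q-Q-Q => n-Q-Q => n-(S)-Q => n-(S-Q)-Q => n-(Q-Q)-Q => n-(n-Q)-Q => n-(n-n)-Q => n-(n-n)-n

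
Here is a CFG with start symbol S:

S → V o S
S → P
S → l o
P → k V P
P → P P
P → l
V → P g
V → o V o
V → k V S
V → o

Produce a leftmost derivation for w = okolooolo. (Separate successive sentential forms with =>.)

S => VoS => oVooS => okVSooS => okoSooS => okoloooS => okolooolo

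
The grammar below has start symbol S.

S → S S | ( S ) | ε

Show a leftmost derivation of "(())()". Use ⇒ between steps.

S ⇒ SS   [S → S S]
SS ⇒ SSS   [S → S S]
SSS ⇒ SSSS   [S → S S]
SSSS ⇒ (S)SSS   [S → ( S )]
(S)SSS ⇒ ((S))SSS   [S → ( S )]
((S))SSS ⇒ (())SSS   [S → ε]
(())SSS ⇒ (())(S)SS   [S → ( S )]
(())(S)SS ⇒ (())()SS   [S → ε]
(())()SS ⇒ (())()S   [S → ε]
(())()S ⇒ (())()   [S → ε]

S⇒SS⇒SSS⇒SSSS⇒(S)SSS⇒((S))SSS⇒(())SSS⇒(())(S)SS⇒(())()SS⇒(())()S⇒(())()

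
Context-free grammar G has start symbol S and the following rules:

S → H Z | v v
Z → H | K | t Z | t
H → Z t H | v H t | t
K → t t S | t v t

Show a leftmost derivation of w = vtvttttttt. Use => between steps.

S => HZ => ZtHZ => HtHZ => vHttHZ => vZtHttHZ => vKtHttHZ => vtvttHttHZ => vtvtttttHZ => vtvttttttZ => vtvttttttt

S => HZ   [S → H Z]
HZ => ZtHZ   [H → Z t H]
ZtHZ => HtHZ   [Z → H]
HtHZ => vHttHZ   [H → v H t]
vHttHZ => vZtHttHZ   [H → Z t H]
vZtHttHZ => vKtHttHZ   [Z → K]
vKtHttHZ => vtvttHttHZ   [K → t v t]
vtvttHttHZ => vtvtttttHZ   [H → t]
vtvtttttHZ => vtvttttttZ   [H → t]
vtvttttttZ => vtvttttttt   [Z → t]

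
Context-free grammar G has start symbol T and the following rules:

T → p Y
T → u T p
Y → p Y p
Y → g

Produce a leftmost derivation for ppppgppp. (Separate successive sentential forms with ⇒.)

T ⇒ pY   [T → p Y]
pY ⇒ ppYp   [Y → p Y p]
ppYp ⇒ pppYpp   [Y → p Y p]
pppYpp ⇒ ppppYppp   [Y → p Y p]
ppppYppp ⇒ ppppgppp   [Y → g]

T⇒pY⇒ppYp⇒pppYpp⇒ppppYppp⇒ppppgppp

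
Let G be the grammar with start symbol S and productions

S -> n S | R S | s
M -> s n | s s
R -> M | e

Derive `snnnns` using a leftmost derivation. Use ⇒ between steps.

S⇒RS⇒MS⇒snS⇒snnS⇒snnnS⇒snnnnS⇒snnnns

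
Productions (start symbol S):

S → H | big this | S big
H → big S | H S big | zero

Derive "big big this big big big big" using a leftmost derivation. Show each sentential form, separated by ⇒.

S ⇒ S big   [S → S big]
S big ⇒ S big big   [S → S big]
S big big ⇒ S big big big   [S → S big]
S big big big ⇒ S big big big big   [S → S big]
S big big big big ⇒ H big big big big   [S → H]
H big big big big ⇒ big S big big big big   [H → big S]
big S big big big big ⇒ big big this big big big big   [S → big this]

S ⇒ S big ⇒ S big big ⇒ S big big big ⇒ S big big big big ⇒ H big big big big ⇒ big S big big big big ⇒ big big this big big big big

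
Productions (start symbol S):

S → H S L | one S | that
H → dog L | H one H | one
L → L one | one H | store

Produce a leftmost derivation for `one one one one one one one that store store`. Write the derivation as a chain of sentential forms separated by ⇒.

S ⇒ one S ⇒ one H S L ⇒ one H one H S L ⇒ one one one H S L ⇒ one one one one S L ⇒ one one one one one S L ⇒ one one one one one one S L ⇒ one one one one one one H S L L ⇒ one one one one one one one S L L ⇒ one one one one one one one that L L ⇒ one one one one one one one that store L ⇒ one one one one one one one that store store

S ⇒ one S   [S → one S]
one S ⇒ one H S L   [S → H S L]
one H S L ⇒ one H one H S L   [H → H one H]
one H one H S L ⇒ one one one H S L   [H → one]
one one one H S L ⇒ one one one one S L   [H → one]
one one one one S L ⇒ one one one one one S L   [S → one S]
one one one one one S L ⇒ one one one one one one S L   [S → one S]
one one one one one one S L ⇒ one one one one one one H S L L   [S → H S L]
one one one one one one H S L L ⇒ one one one one one one one S L L   [H → one]
one one one one one one one S L L ⇒ one one one one one one one that L L   [S → that]
one one one one one one one that L L ⇒ one one one one one one one that store L   [L → store]
one one one one one one one that store L ⇒ one one one one one one one that store store   [L → store]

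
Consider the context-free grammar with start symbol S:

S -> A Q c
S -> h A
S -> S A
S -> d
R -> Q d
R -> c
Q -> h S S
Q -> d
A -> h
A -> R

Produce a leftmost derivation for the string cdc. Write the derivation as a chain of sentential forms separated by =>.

S => AQc => RQc => cQc => cdc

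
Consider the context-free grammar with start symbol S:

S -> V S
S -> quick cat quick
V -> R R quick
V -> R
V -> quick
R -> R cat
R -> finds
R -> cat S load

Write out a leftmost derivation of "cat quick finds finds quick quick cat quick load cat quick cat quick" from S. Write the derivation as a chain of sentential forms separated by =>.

S => V S   [S -> V S]
V S => R S   [V -> R]
R S => R cat S   [R -> R cat]
R cat S => cat S load cat S   [R -> cat S load]
cat S load cat S => cat V S load cat S   [S -> V S]
cat V S load cat S => cat quick S load cat S   [V -> quick]
cat quick S load cat S => cat quick V S load cat S   [S -> V S]
cat quick V S load cat S => cat quick R R quick S load cat S   [V -> R R quick]
cat quick R R quick S load cat S => cat quick finds R quick S load cat S   [R -> finds]
cat quick finds R quick S load cat S => cat quick finds finds quick S load cat S   [R -> finds]
cat quick finds finds quick S load cat S => cat quick finds finds quick quick cat quick load cat S   [S -> quick cat quick]
cat quick finds finds quick quick cat quick load cat S => cat quick finds finds quick quick cat quick load cat quick cat quick   [S -> quick cat quick]

S => V S => R S => R cat S => cat S load cat S => cat V S load cat S => cat quick S load cat S => cat quick V S load cat S => cat quick R R quick S load cat S => cat quick finds R quick S load cat S => cat quick finds finds quick S load cat S => cat quick finds finds quick quick cat quick load cat S => cat quick finds finds quick quick cat quick load cat quick cat quick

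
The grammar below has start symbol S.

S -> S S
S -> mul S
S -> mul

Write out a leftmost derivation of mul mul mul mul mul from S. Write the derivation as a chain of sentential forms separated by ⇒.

S ⇒ mul S ⇒ mul S S ⇒ mul mul S S ⇒ mul mul mul S S ⇒ mul mul mul mul S ⇒ mul mul mul mul mul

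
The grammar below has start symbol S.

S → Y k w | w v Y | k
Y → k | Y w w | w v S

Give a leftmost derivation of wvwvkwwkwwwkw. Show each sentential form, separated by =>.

S=>Ykw=>Ywwkw=>wvSwwkw=>wvYkwwwkw=>wvYwwkwwwkw=>wvwvSwwkwwwkw=>wvwvkwwkwwwkw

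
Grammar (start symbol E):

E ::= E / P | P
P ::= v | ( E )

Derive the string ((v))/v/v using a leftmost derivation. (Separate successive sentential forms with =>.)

E => E/P => E/P/P => P/P/P => (E)/P/P => (P)/P/P => ((E))/P/P => ((P))/P/P => ((v))/P/P => ((v))/v/P => ((v))/v/v

E => E/P   [E ::= E / P]
E/P => E/P/P   [E ::= E / P]
E/P/P => P/P/P   [E ::= P]
P/P/P => (E)/P/P   [P ::= ( E )]
(E)/P/P => (P)/P/P   [E ::= P]
(P)/P/P => ((E))/P/P   [P ::= ( E )]
((E))/P/P => ((P))/P/P   [E ::= P]
((P))/P/P => ((v))/P/P   [P ::= v]
((v))/P/P => ((v))/v/P   [P ::= v]
((v))/v/P => ((v))/v/v   [P ::= v]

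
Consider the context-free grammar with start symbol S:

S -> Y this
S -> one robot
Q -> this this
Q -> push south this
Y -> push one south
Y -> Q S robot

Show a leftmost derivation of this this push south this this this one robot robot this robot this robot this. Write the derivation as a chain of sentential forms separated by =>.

S => Y this => Q S robot this => this this S robot this => this this Y this robot this => this this Q S robot this robot this => this this push south this S robot this robot this => this this push south this Y this robot this robot this => this this push south this Q S robot this robot this robot this => this this push south this this this S robot this robot this robot this => this this push south this this this one robot robot this robot this robot this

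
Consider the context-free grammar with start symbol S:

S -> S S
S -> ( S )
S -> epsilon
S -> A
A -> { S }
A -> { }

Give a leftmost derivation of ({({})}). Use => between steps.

S => (S) => (A) => ({S}) => ({SS}) => ({SSS}) => ({(S)SS}) => ({(A)SS}) => ({({})SS}) => ({({})S}) => ({({})})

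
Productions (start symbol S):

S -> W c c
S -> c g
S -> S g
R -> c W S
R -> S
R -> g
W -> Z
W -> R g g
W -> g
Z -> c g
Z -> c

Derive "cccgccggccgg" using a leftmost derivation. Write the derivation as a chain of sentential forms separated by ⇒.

S ⇒ Sg   [S -> S g]
Sg ⇒ Sgg   [S -> S g]
Sgg ⇒ Wccgg   [S -> W c c]
Wccgg ⇒ Rggccgg   [W -> R g g]
Rggccgg ⇒ cWSggccgg   [R -> c W S]
cWSggccgg ⇒ cZSggccgg   [W -> Z]
cZSggccgg ⇒ ccSggccgg   [Z -> c]
ccSggccgg ⇒ ccWccggccgg   [S -> W c c]
ccWccggccgg ⇒ ccZccggccgg   [W -> Z]
ccZccggccgg ⇒ cccgccggccgg   [Z -> c g]

S ⇒ Sg ⇒ Sgg ⇒ Wccgg ⇒ Rggccgg ⇒ cWSggccgg ⇒ cZSggccgg ⇒ ccSggccgg ⇒ ccWccggccgg ⇒ ccZccggccgg ⇒ cccgccggccgg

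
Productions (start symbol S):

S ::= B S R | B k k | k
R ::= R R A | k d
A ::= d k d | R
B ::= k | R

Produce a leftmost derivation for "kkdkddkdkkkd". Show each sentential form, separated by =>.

S=>BSR=>kSR=>kBkkR=>kRkkR=>kRRAkkR=>kkdRAkkR=>kkdkdAkkR=>kkdkddkdkkR=>kkdkddkdkkkd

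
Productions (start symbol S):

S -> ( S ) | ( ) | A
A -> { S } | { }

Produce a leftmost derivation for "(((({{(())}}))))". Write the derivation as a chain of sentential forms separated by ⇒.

S⇒(S)⇒((S))⇒(((S)))⇒((((S))))⇒((((A))))⇒(((({S}))))⇒(((({A}))))⇒(((({{S}}))))⇒(((({{(S)}}))))⇒(((({{(())}}))))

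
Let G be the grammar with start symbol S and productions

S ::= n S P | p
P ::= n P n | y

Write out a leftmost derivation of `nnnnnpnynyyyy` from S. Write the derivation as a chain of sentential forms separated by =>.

S => nSP   [S ::= n S P]
nSP => nnSPP   [S ::= n S P]
nnSPP => nnnSPPP   [S ::= n S P]
nnnSPPP => nnnnSPPPP   [S ::= n S P]
nnnnSPPPP => nnnnnSPPPPP   [S ::= n S P]
nnnnnSPPPPP => nnnnnpPPPPP   [S ::= p]
nnnnnpPPPPP => nnnnnpnPnPPPP   [P ::= n P n]
nnnnnpnPnPPPP => nnnnnpnynPPPP   [P ::= y]
nnnnnpnynPPPP => nnnnnpnynyPPP   [P ::= y]
nnnnnpnynyPPP => nnnnnpnynyyPP   [P ::= y]
nnnnnpnynyyPP => nnnnnpnynyyyP   [P ::= y]
nnnnnpnynyyyP => nnnnnpnynyyyy   [P ::= y]

S=>nSP=>nnSPP=>nnnSPPP=>nnnnSPPPP=>nnnnnSPPPPP=>nnnnnpPPPPP=>nnnnnpnPnPPPP=>nnnnnpnynPPPP=>nnnnnpnynyPPP=>nnnnnpnynyyPP=>nnnnnpnynyyyP=>nnnnnpnynyyyy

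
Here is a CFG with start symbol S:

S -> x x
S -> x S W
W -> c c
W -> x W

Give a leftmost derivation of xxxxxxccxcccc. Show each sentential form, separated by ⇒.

S⇒xSW⇒xxSWW⇒xxxSWWW⇒xxxxxWWW⇒xxxxxxWWW⇒xxxxxxccWW⇒xxxxxxccxWW⇒xxxxxxccxccW⇒xxxxxxccxcccc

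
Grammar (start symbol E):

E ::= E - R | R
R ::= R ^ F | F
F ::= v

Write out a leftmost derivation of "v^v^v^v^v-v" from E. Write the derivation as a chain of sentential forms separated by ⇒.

E⇒E-R⇒R-R⇒R^F-R⇒R^F^F-R⇒R^F^F^F-R⇒R^F^F^F^F-R⇒F^F^F^F^F-R⇒v^F^F^F^F-R⇒v^v^F^F^F-R⇒v^v^v^F^F-R⇒v^v^v^v^F-R⇒v^v^v^v^v-R⇒v^v^v^v^v-F⇒v^v^v^v^v-v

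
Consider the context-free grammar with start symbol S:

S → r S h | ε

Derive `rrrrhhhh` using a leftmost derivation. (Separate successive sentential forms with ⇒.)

S ⇒ rSh   [S → r S h]
rSh ⇒ rrShh   [S → r S h]
rrShh ⇒ rrrShhh   [S → r S h]
rrrShhh ⇒ rrrrShhhh   [S → r S h]
rrrrShhhh ⇒ rrrrhhhh   [S → ε]

S⇒rSh⇒rrShh⇒rrrShhh⇒rrrrShhhh⇒rrrrhhhh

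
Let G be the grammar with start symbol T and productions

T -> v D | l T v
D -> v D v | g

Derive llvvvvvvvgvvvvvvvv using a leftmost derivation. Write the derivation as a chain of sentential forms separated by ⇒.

T⇒lTv⇒llTvv⇒llvDvv⇒llvvDvvv⇒llvvvDvvvv⇒llvvvvDvvvvv⇒llvvvvvDvvvvvv⇒llvvvvvvDvvvvvvv⇒llvvvvvvvDvvvvvvvv⇒llvvvvvvvgvvvvvvvv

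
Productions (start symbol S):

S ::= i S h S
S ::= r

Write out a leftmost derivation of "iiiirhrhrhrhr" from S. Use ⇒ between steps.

S ⇒ iShS   [S ::= i S h S]
iShS ⇒ iiShShS   [S ::= i S h S]
iiShShS ⇒ iiiShShShS   [S ::= i S h S]
iiiShShShS ⇒ iiiiShShShShS   [S ::= i S h S]
iiiiShShShShS ⇒ iiiirhShShShS   [S ::= r]
iiiirhShShShS ⇒ iiiirhrhShShS   [S ::= r]
iiiirhrhShShS ⇒ iiiirhrhrhShS   [S ::= r]
iiiirhrhrhShS ⇒ iiiirhrhrhrhS   [S ::= r]
iiiirhrhrhrhS ⇒ iiiirhrhrhrhr   [S ::= r]

S ⇒ iShS ⇒ iiShShS ⇒ iiiShShShS ⇒ iiiiShShShShS ⇒ iiiirhShShShS ⇒ iiiirhrhShShS ⇒ iiiirhrhrhShS ⇒ iiiirhrhrhrhS ⇒ iiiirhrhrhrhr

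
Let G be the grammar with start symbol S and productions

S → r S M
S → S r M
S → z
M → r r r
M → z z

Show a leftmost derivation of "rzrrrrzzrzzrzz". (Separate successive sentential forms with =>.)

S => SrM   [S → S r M]
SrM => SrMrM   [S → S r M]
SrMrM => rSMrMrM   [S → r S M]
rSMrMrM => rSrMMrMrM   [S → S r M]
rSrMMrMrM => rzrMMrMrM   [S → z]
rzrMMrMrM => rzrrrrMrMrM   [M → r r r]
rzrrrrMrMrM => rzrrrrzzrMrM   [M → z z]
rzrrrrzzrMrM => rzrrrrzzrzzrM   [M → z z]
rzrrrrzzrzzrM => rzrrrrzzrzzrzz   [M → z z]

S=>SrM=>SrMrM=>rSMrMrM=>rSrMMrMrM=>rzrMMrMrM=>rzrrrrMrMrM=>rzrrrrzzrMrM=>rzrrrrzzrzzrM=>rzrrrrzzrzzrzz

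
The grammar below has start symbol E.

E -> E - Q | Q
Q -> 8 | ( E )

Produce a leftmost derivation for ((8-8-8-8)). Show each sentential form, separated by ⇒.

E ⇒ Q ⇒ (E) ⇒ (Q) ⇒ ((E)) ⇒ ((E-Q)) ⇒ ((E-Q-Q)) ⇒ ((E-Q-Q-Q)) ⇒ ((Q-Q-Q-Q)) ⇒ ((8-Q-Q-Q)) ⇒ ((8-8-Q-Q)) ⇒ ((8-8-8-Q)) ⇒ ((8-8-8-8))

E ⇒ Q   [E -> Q]
Q ⇒ (E)   [Q -> ( E )]
(E) ⇒ (Q)   [E -> Q]
(Q) ⇒ ((E))   [Q -> ( E )]
((E)) ⇒ ((E-Q))   [E -> E - Q]
((E-Q)) ⇒ ((E-Q-Q))   [E -> E - Q]
((E-Q-Q)) ⇒ ((E-Q-Q-Q))   [E -> E - Q]
((E-Q-Q-Q)) ⇒ ((Q-Q-Q-Q))   [E -> Q]
((Q-Q-Q-Q)) ⇒ ((8-Q-Q-Q))   [Q -> 8]
((8-Q-Q-Q)) ⇒ ((8-8-Q-Q))   [Q -> 8]
((8-8-Q-Q)) ⇒ ((8-8-8-Q))   [Q -> 8]
((8-8-8-Q)) ⇒ ((8-8-8-8))   [Q -> 8]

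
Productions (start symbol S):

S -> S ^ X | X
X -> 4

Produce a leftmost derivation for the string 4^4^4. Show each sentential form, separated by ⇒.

S ⇒ S^X   [S -> S ^ X]
S^X ⇒ S^X^X   [S -> S ^ X]
S^X^X ⇒ X^X^X   [S -> X]
X^X^X ⇒ 4^X^X   [X -> 4]
4^X^X ⇒ 4^4^X   [X -> 4]
4^4^X ⇒ 4^4^4   [X -> 4]

S ⇒ S^X ⇒ S^X^X ⇒ X^X^X ⇒ 4^X^X ⇒ 4^4^X ⇒ 4^4^4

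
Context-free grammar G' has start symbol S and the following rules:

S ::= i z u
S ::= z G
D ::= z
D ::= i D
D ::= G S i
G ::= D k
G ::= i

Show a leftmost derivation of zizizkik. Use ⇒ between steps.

S ⇒ zG ⇒ zDk ⇒ zGSik ⇒ ziSik ⇒ zizGik ⇒ zizDkik ⇒ ziziDkik ⇒ zizizkik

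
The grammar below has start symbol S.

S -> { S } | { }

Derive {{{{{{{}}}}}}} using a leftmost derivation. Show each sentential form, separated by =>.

S => {S}   [S -> { S }]
{S} => {{S}}   [S -> { S }]
{{S}} => {{{S}}}   [S -> { S }]
{{{S}}} => {{{{S}}}}   [S -> { S }]
{{{{S}}}} => {{{{{S}}}}}   [S -> { S }]
{{{{{S}}}}} => {{{{{{S}}}}}}   [S -> { S }]
{{{{{{S}}}}}} => {{{{{{{}}}}}}}   [S -> { }]

S=>{S}=>{{S}}=>{{{S}}}=>{{{{S}}}}=>{{{{{S}}}}}=>{{{{{{S}}}}}}=>{{{{{{{}}}}}}}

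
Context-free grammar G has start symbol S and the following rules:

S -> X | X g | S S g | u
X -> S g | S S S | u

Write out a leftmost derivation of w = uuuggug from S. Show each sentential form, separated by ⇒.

S ⇒ SSg ⇒ XgSg ⇒ SggSg ⇒ XggSg ⇒ SSSggSg ⇒ XSSggSg ⇒ uSSggSg ⇒ uuSggSg ⇒ uuuggSg ⇒ uuuggug

S ⇒ SSg   [S -> S S g]
SSg ⇒ XgSg   [S -> X g]
XgSg ⇒ SggSg   [X -> S g]
SggSg ⇒ XggSg   [S -> X]
XggSg ⇒ SSSggSg   [X -> S S S]
SSSggSg ⇒ XSSggSg   [S -> X]
XSSggSg ⇒ uSSggSg   [X -> u]
uSSggSg ⇒ uuSggSg   [S -> u]
uuSggSg ⇒ uuuggSg   [S -> u]
uuuggSg ⇒ uuuggug   [S -> u]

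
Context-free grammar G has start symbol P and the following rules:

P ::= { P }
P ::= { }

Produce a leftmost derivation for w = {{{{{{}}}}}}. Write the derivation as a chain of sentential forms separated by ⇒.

P ⇒ {P}   [P ::= { P }]
{P} ⇒ {{P}}   [P ::= { P }]
{{P}} ⇒ {{{P}}}   [P ::= { P }]
{{{P}}} ⇒ {{{{P}}}}   [P ::= { P }]
{{{{P}}}} ⇒ {{{{{P}}}}}   [P ::= { P }]
{{{{{P}}}}} ⇒ {{{{{{}}}}}}   [P ::= { }]

P ⇒ {P} ⇒ {{P}} ⇒ {{{P}}} ⇒ {{{{P}}}} ⇒ {{{{{P}}}}} ⇒ {{{{{{}}}}}}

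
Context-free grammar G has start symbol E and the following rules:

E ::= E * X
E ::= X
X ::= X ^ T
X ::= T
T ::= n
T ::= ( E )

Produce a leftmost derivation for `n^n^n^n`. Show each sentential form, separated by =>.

E=>X=>X^T=>X^T^T=>X^T^T^T=>T^T^T^T=>n^T^T^T=>n^n^T^T=>n^n^n^T=>n^n^n^n

E => X   [E ::= X]
X => X^T   [X ::= X ^ T]
X^T => X^T^T   [X ::= X ^ T]
X^T^T => X^T^T^T   [X ::= X ^ T]
X^T^T^T => T^T^T^T   [X ::= T]
T^T^T^T => n^T^T^T   [T ::= n]
n^T^T^T => n^n^T^T   [T ::= n]
n^n^T^T => n^n^n^T   [T ::= n]
n^n^n^T => n^n^n^n   [T ::= n]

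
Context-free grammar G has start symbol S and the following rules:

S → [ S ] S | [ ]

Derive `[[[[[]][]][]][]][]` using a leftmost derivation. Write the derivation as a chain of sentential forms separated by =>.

S => [S]S => [[S]S]S => [[[S]S]S]S => [[[[S]S]S]S]S => [[[[[]]S]S]S]S => [[[[[]][]]S]S]S => [[[[[]][]][]]S]S => [[[[[]][]][]][]]S => [[[[[]][]][]][]][]

S => [S]S   [S → [ S ] S]
[S]S => [[S]S]S   [S → [ S ] S]
[[S]S]S => [[[S]S]S]S   [S → [ S ] S]
[[[S]S]S]S => [[[[S]S]S]S]S   [S → [ S ] S]
[[[[S]S]S]S]S => [[[[[]]S]S]S]S   [S → [ ]]
[[[[[]]S]S]S]S => [[[[[]][]]S]S]S   [S → [ ]]
[[[[[]][]]S]S]S => [[[[[]][]][]]S]S   [S → [ ]]
[[[[[]][]][]]S]S => [[[[[]][]][]][]]S   [S → [ ]]
[[[[[]][]][]][]]S => [[[[[]][]][]][]][]   [S → [ ]]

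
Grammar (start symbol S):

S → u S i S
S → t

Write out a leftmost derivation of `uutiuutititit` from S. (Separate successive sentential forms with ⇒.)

S⇒uSiS⇒uuSiSiS⇒uutiSiS⇒uutiuSiSiS⇒uutiuuSiSiSiS⇒uutiuutiSiSiS⇒uutiuutitiSiS⇒uutiuutititiS⇒uutiuutititit

S ⇒ uSiS   [S → u S i S]
uSiS ⇒ uuSiSiS   [S → u S i S]
uuSiSiS ⇒ uutiSiS   [S → t]
uutiSiS ⇒ uutiuSiSiS   [S → u S i S]
uutiuSiSiS ⇒ uutiuuSiSiSiS   [S → u S i S]
uutiuuSiSiSiS ⇒ uutiuutiSiSiS   [S → t]
uutiuutiSiSiS ⇒ uutiuutitiSiS   [S → t]
uutiuutitiSiS ⇒ uutiuutititiS   [S → t]
uutiuutititiS ⇒ uutiuutititit   [S → t]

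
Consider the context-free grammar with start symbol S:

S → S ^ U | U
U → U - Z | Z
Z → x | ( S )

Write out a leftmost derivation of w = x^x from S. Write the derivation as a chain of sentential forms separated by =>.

S=>S^U=>U^U=>Z^U=>x^U=>x^Z=>x^x

S => S^U   [S → S ^ U]
S^U => U^U   [S → U]
U^U => Z^U   [U → Z]
Z^U => x^U   [Z → x]
x^U => x^Z   [U → Z]
x^Z => x^x   [Z → x]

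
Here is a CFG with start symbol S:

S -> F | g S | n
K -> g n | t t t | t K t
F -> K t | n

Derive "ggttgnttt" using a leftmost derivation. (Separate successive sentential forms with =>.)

S => gS   [S -> g S]
gS => ggS   [S -> g S]
ggS => ggF   [S -> F]
ggF => ggKt   [F -> K t]
ggKt => ggtKtt   [K -> t K t]
ggtKtt => ggttKttt   [K -> t K t]
ggttKttt => ggttgnttt   [K -> g n]

S => gS => ggS => ggF => ggKt => ggtKtt => ggttKttt => ggttgnttt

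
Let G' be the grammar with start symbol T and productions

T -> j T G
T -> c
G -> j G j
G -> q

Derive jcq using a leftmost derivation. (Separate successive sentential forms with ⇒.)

T ⇒ jTG ⇒ jcG ⇒ jcq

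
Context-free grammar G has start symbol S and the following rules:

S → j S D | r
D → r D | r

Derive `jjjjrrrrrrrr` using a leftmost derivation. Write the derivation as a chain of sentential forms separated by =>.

S => jSD => jjSDD => jjjSDDD => jjjjSDDDD => jjjjrDDDD => jjjjrrDDDD => jjjjrrrDDDD => jjjjrrrrDDD => jjjjrrrrrDDD => jjjjrrrrrrDD => jjjjrrrrrrrD => jjjjrrrrrrrr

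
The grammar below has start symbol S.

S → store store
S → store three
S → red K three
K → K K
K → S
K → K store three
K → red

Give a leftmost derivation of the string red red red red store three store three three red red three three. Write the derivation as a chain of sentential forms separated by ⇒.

S ⇒ red K three ⇒ red K K three ⇒ red S K three ⇒ red red K three K three ⇒ red red K store three three K three ⇒ red red K K store three three K three ⇒ red red red K store three three K three ⇒ red red red K store three store three three K three ⇒ red red red red store three store three three K three ⇒ red red red red store three store three three S three ⇒ red red red red store three store three three red K three three ⇒ red red red red store three store three three red red three three

S ⇒ red K three   [S → red K three]
red K three ⇒ red K K three   [K → K K]
red K K three ⇒ red S K three   [K → S]
red S K three ⇒ red red K three K three   [S → red K three]
red red K three K three ⇒ red red K store three three K three   [K → K store three]
red red K store three three K three ⇒ red red K K store three three K three   [K → K K]
red red K K store three three K three ⇒ red red red K store three three K three   [K → red]
red red red K store three three K three ⇒ red red red K store three store three three K three   [K → K store three]
red red red K store three store three three K three ⇒ red red red red store three store three three K three   [K → red]
red red red red store three store three three K three ⇒ red red red red store three store three three S three   [K → S]
red red red red store three store three three S three ⇒ red red red red store three store three three red K three three   [S → red K three]
red red red red store three store three three red K three three ⇒ red red red red store three store three three red red three three   [K → red]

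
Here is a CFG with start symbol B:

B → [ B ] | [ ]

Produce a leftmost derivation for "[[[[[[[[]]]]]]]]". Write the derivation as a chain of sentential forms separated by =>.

B=>[B]=>[[B]]=>[[[B]]]=>[[[[B]]]]=>[[[[[B]]]]]=>[[[[[[B]]]]]]=>[[[[[[[B]]]]]]]=>[[[[[[[[]]]]]]]]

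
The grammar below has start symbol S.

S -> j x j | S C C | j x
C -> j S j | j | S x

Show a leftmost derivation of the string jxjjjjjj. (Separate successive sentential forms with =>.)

S => SCC => SCCCC => SCCCCCC => jxCCCCCC => jxjCCCCC => jxjjCCCC => jxjjjCCC => jxjjjjCC => jxjjjjjC => jxjjjjjj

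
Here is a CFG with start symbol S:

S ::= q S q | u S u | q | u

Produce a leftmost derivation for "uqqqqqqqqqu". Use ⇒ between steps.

S ⇒ uSu ⇒ uqSqu ⇒ uqqSqqu ⇒ uqqqSqqqu ⇒ uqqqqSqqqqu ⇒ uqqqqqqqqqu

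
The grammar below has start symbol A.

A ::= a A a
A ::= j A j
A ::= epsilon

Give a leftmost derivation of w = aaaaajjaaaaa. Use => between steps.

A => aAa => aaAaa => aaaAaaa => aaaaAaaaa => aaaaaAaaaaa => aaaaajAjaaaaa => aaaaajjaaaaa

A => aAa   [A ::= a A a]
aAa => aaAaa   [A ::= a A a]
aaAaa => aaaAaaa   [A ::= a A a]
aaaAaaa => aaaaAaaaa   [A ::= a A a]
aaaaAaaaa => aaaaaAaaaaa   [A ::= a A a]
aaaaaAaaaaa => aaaaajAjaaaaa   [A ::= j A j]
aaaaajAjaaaaa => aaaaajjaaaaa   [A ::= epsilon]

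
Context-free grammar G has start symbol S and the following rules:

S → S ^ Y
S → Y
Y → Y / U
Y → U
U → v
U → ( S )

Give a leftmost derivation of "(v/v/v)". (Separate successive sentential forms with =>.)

S => Y => U => (S) => (Y) => (Y/U) => (Y/U/U) => (U/U/U) => (v/U/U) => (v/v/U) => (v/v/v)

S => Y   [S → Y]
Y => U   [Y → U]
U => (S)   [U → ( S )]
(S) => (Y)   [S → Y]
(Y) => (Y/U)   [Y → Y / U]
(Y/U) => (Y/U/U)   [Y → Y / U]
(Y/U/U) => (U/U/U)   [Y → U]
(U/U/U) => (v/U/U)   [U → v]
(v/U/U) => (v/v/U)   [U → v]
(v/v/U) => (v/v/v)   [U → v]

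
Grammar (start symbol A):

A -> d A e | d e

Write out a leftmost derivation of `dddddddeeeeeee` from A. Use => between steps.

A=>dAe=>ddAee=>dddAeee=>ddddAeeee=>dddddAeeeee=>ddddddAeeeeee=>dddddddeeeeeee

A => dAe   [A -> d A e]
dAe => ddAee   [A -> d A e]
ddAee => dddAeee   [A -> d A e]
dddAeee => ddddAeeee   [A -> d A e]
ddddAeeee => dddddAeeeee   [A -> d A e]
dddddAeeeee => ddddddAeeeeee   [A -> d A e]
ddddddAeeeeee => dddddddeeeeeee   [A -> d e]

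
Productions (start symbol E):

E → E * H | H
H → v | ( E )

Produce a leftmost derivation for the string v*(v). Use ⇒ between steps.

E ⇒ E*H ⇒ H*H ⇒ v*H ⇒ v*(E) ⇒ v*(H) ⇒ v*(v)

E ⇒ E*H   [E → E * H]
E*H ⇒ H*H   [E → H]
H*H ⇒ v*H   [H → v]
v*H ⇒ v*(E)   [H → ( E )]
v*(E) ⇒ v*(H)   [E → H]
v*(H) ⇒ v*(v)   [H → v]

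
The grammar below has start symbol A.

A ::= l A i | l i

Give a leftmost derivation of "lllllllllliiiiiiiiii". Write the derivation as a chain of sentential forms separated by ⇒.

A ⇒ lAi ⇒ llAii ⇒ lllAiii ⇒ llllAiiii ⇒ lllllAiiiii ⇒ llllllAiiiiii ⇒ lllllllAiiiiiii ⇒ llllllllAiiiiiiii ⇒ lllllllllAiiiiiiiii ⇒ lllllllllliiiiiiiiii

A ⇒ lAi   [A ::= l A i]
lAi ⇒ llAii   [A ::= l A i]
llAii ⇒ lllAiii   [A ::= l A i]
lllAiii ⇒ llllAiiii   [A ::= l A i]
llllAiiii ⇒ lllllAiiiii   [A ::= l A i]
lllllAiiiii ⇒ llllllAiiiiii   [A ::= l A i]
llllllAiiiiii ⇒ lllllllAiiiiiii   [A ::= l A i]
lllllllAiiiiiii ⇒ llllllllAiiiiiiii   [A ::= l A i]
llllllllAiiiiiiii ⇒ lllllllllAiiiiiiiii   [A ::= l A i]
lllllllllAiiiiiiiii ⇒ lllllllllliiiiiiiiii   [A ::= l i]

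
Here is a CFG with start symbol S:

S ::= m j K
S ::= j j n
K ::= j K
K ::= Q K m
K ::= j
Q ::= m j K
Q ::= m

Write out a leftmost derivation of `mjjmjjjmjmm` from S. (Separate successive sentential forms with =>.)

S => mjK => mjjK => mjjQKm => mjjmjKKm => mjjmjjKm => mjjmjjjKm => mjjmjjjQKmm => mjjmjjjmKmm => mjjmjjjmjmm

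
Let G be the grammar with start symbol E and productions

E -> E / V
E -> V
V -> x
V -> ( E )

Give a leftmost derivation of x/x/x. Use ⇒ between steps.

E ⇒ E/V ⇒ E/V/V ⇒ V/V/V ⇒ x/V/V ⇒ x/x/V ⇒ x/x/x

E ⇒ E/V   [E -> E / V]
E/V ⇒ E/V/V   [E -> E / V]
E/V/V ⇒ V/V/V   [E -> V]
V/V/V ⇒ x/V/V   [V -> x]
x/V/V ⇒ x/x/V   [V -> x]
x/x/V ⇒ x/x/x   [V -> x]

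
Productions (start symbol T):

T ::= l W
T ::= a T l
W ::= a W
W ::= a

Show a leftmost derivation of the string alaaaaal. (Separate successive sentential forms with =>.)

T => aTl   [T ::= a T l]
aTl => alWl   [T ::= l W]
alWl => alaWl   [W ::= a W]
alaWl => alaaWl   [W ::= a W]
alaaWl => alaaaWl   [W ::= a W]
alaaaWl => alaaaaWl   [W ::= a W]
alaaaaWl => alaaaaal   [W ::= a]

T => aTl => alWl => alaWl => alaaWl => alaaaWl => alaaaaWl => alaaaaal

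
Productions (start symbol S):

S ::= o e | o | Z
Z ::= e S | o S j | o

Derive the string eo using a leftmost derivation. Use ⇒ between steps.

S ⇒ Z ⇒ eS ⇒ eo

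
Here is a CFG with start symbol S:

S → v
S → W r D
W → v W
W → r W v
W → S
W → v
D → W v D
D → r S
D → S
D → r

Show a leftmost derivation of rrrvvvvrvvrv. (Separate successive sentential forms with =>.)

S => WrD   [S → W r D]
WrD => rWvrD   [W → r W v]
rWvrD => rrWvvrD   [W → r W v]
rrWvvrD => rrrWvvvrD   [W → r W v]
rrrWvvvrD => rrrSvvvrD   [W → S]
rrrSvvvrD => rrrvvvvrD   [S → v]
rrrvvvvrD => rrrvvvvrWvD   [D → W v D]
rrrvvvvrWvD => rrrvvvvrSvD   [W → S]
rrrvvvvrSvD => rrrvvvvrvvD   [S → v]
rrrvvvvrvvD => rrrvvvvrvvrS   [D → r S]
rrrvvvvrvvrS => rrrvvvvrvvrv   [S → v]

S => WrD => rWvrD => rrWvvrD => rrrWvvvrD => rrrSvvvrD => rrrvvvvrD => rrrvvvvrWvD => rrrvvvvrSvD => rrrvvvvrvvD => rrrvvvvrvvrS => rrrvvvvrvvrv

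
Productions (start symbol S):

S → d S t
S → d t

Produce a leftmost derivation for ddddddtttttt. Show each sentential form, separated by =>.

S => dSt => ddStt => dddSttt => ddddStttt => dddddSttttt => ddddddtttttt

S => dSt   [S → d S t]
dSt => ddStt   [S → d S t]
ddStt => dddSttt   [S → d S t]
dddSttt => ddddStttt   [S → d S t]
ddddStttt => dddddSttttt   [S → d S t]
dddddSttttt => ddddddtttttt   [S → d t]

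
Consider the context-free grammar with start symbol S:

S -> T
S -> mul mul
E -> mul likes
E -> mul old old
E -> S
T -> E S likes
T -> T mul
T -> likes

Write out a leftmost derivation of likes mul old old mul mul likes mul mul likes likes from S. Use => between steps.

S => T   [S -> T]
T => E S likes   [T -> E S likes]
E S likes => S S likes   [E -> S]
S S likes => T S likes   [S -> T]
T S likes => likes S likes   [T -> likes]
likes S likes => likes T likes   [S -> T]
likes T likes => likes E S likes likes   [T -> E S likes]
likes E S likes likes => likes S S likes likes   [E -> S]
likes S S likes likes => likes T S likes likes   [S -> T]
likes T S likes likes => likes E S likes S likes likes   [T -> E S likes]
likes E S likes S likes likes => likes mul old old S likes S likes likes   [E -> mul old old]
likes mul old old S likes S likes likes => likes mul old old mul mul likes S likes likes   [S -> mul mul]
likes mul old old mul mul likes S likes likes => likes mul old old mul mul likes mul mul likes likes   [S -> mul mul]

S => T => E S likes => S S likes => T S likes => likes S likes => likes T likes => likes E S likes likes => likes S S likes likes => likes T S likes likes => likes E S likes S likes likes => likes mul old old S likes S likes likes => likes mul old old mul mul likes S likes likes => likes mul old old mul mul likes mul mul likes likes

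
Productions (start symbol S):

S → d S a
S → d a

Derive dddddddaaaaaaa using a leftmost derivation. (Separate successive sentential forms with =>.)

S => dSa => ddSaa => dddSaaa => ddddSaaaa => dddddSaaaaa => ddddddSaaaaaa => dddddddaaaaaaa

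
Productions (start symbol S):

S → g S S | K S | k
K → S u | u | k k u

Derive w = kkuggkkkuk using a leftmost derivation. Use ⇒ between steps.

S ⇒ KS ⇒ kkuS ⇒ kkuKS ⇒ kkuSuS ⇒ kkugSSuS ⇒ kkuggSSSuS ⇒ kkuggkSSuS ⇒ kkuggkkSuS ⇒ kkuggkkkuS ⇒ kkuggkkkuk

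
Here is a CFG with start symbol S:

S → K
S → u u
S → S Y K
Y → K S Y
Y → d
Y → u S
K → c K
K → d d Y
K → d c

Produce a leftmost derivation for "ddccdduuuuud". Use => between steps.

S=>K=>ddY=>ddKSY=>ddcKSY=>ddccKSY=>ddccddYSY=>ddccdduSSY=>ddccdduuuSY=>ddccdduuuuuY=>ddccdduuuuud

S => K   [S → K]
K => ddY   [K → d d Y]
ddY => ddKSY   [Y → K S Y]
ddKSY => ddcKSY   [K → c K]
ddcKSY => ddccKSY   [K → c K]
ddccKSY => ddccddYSY   [K → d d Y]
ddccddYSY => ddccdduSSY   [Y → u S]
ddccdduSSY => ddccdduuuSY   [S → u u]
ddccdduuuSY => ddccdduuuuuY   [S → u u]
ddccdduuuuuY => ddccdduuuuud   [Y → d]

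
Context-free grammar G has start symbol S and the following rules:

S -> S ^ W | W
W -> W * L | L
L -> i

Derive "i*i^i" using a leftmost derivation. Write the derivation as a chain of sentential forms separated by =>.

S => S^W => W^W => W*L^W => L*L^W => i*L^W => i*i^W => i*i^L => i*i^i

S => S^W   [S -> S ^ W]
S^W => W^W   [S -> W]
W^W => W*L^W   [W -> W * L]
W*L^W => L*L^W   [W -> L]
L*L^W => i*L^W   [L -> i]
i*L^W => i*i^W   [L -> i]
i*i^W => i*i^L   [W -> L]
i*i^L => i*i^i   [L -> i]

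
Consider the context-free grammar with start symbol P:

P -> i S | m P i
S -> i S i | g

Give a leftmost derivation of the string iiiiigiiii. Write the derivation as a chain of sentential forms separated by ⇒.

P ⇒ iS ⇒ iiSi ⇒ iiiSii ⇒ iiiiSiii ⇒ iiiiiSiiii ⇒ iiiiigiiii

P ⇒ iS   [P -> i S]
iS ⇒ iiSi   [S -> i S i]
iiSi ⇒ iiiSii   [S -> i S i]
iiiSii ⇒ iiiiSiii   [S -> i S i]
iiiiSiii ⇒ iiiiiSiiii   [S -> i S i]
iiiiiSiiii ⇒ iiiiigiiii   [S -> g]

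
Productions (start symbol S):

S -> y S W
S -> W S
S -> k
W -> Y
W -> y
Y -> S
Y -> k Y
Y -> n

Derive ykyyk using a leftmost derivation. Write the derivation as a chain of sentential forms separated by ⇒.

S ⇒ ySW ⇒ ykW ⇒ ykY ⇒ ykS ⇒ ykWS ⇒ ykyS ⇒ ykyWS ⇒ ykyyS ⇒ ykyyk

S ⇒ ySW   [S -> y S W]
ySW ⇒ ykW   [S -> k]
ykW ⇒ ykY   [W -> Y]
ykY ⇒ ykS   [Y -> S]
ykS ⇒ ykWS   [S -> W S]
ykWS ⇒ ykyS   [W -> y]
ykyS ⇒ ykyWS   [S -> W S]
ykyWS ⇒ ykyyS   [W -> y]
ykyyS ⇒ ykyyk   [S -> k]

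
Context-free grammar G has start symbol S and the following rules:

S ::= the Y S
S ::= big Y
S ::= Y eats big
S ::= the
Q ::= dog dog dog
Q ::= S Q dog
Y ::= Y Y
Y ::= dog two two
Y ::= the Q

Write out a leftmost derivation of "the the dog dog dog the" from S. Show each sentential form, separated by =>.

S => the Y S => the the Q S => the the dog dog dog S => the the dog dog dog the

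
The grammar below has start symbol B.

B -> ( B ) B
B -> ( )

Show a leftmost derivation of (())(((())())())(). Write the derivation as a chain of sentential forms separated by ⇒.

B ⇒ (B)B ⇒ (())B ⇒ (())(B)B ⇒ (())((B)B)B ⇒ (())(((B)B)B)B ⇒ (())(((())B)B)B ⇒ (())(((())())B)B ⇒ (())(((())())())B ⇒ (())(((())())())()

B ⇒ (B)B   [B -> ( B ) B]
(B)B ⇒ (())B   [B -> ( )]
(())B ⇒ (())(B)B   [B -> ( B ) B]
(())(B)B ⇒ (())((B)B)B   [B -> ( B ) B]
(())((B)B)B ⇒ (())(((B)B)B)B   [B -> ( B ) B]
(())(((B)B)B)B ⇒ (())(((())B)B)B   [B -> ( )]
(())(((())B)B)B ⇒ (())(((())())B)B   [B -> ( )]
(())(((())())B)B ⇒ (())(((())())())B   [B -> ( )]
(())(((())())())B ⇒ (())(((())())())()   [B -> ( )]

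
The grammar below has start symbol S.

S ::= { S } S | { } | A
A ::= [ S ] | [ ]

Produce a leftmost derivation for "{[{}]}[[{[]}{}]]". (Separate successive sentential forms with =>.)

S => {S}S   [S ::= { S } S]
{S}S => {A}S   [S ::= A]
{A}S => {[S]}S   [A ::= [ S ]]
{[S]}S => {[{}]}S   [S ::= { }]
{[{}]}S => {[{}]}A   [S ::= A]
{[{}]}A => {[{}]}[S]   [A ::= [ S ]]
{[{}]}[S] => {[{}]}[A]   [S ::= A]
{[{}]}[A] => {[{}]}[[S]]   [A ::= [ S ]]
{[{}]}[[S]] => {[{}]}[[{S}S]]   [S ::= { S } S]
{[{}]}[[{S}S]] => {[{}]}[[{A}S]]   [S ::= A]
{[{}]}[[{A}S]] => {[{}]}[[{[]}S]]   [A ::= [ ]]
{[{}]}[[{[]}S]] => {[{}]}[[{[]}{}]]   [S ::= { }]

S => {S}S => {A}S => {[S]}S => {[{}]}S => {[{}]}A => {[{}]}[S] => {[{}]}[A] => {[{}]}[[S]] => {[{}]}[[{S}S]] => {[{}]}[[{A}S]] => {[{}]}[[{[]}S]] => {[{}]}[[{[]}{}]]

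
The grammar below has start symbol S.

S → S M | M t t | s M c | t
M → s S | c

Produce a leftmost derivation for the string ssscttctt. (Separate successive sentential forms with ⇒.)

S ⇒ Mtt ⇒ sStt ⇒ ssMctt ⇒ sssSctt ⇒ sssMttctt ⇒ ssscttctt

S ⇒ Mtt   [S → M t t]
Mtt ⇒ sStt   [M → s S]
sStt ⇒ ssMctt   [S → s M c]
ssMctt ⇒ sssSctt   [M → s S]
sssSctt ⇒ sssMttctt   [S → M t t]
sssMttctt ⇒ ssscttctt   [M → c]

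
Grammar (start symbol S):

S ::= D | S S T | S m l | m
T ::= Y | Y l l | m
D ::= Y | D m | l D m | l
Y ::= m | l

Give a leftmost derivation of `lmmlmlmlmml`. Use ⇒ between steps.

S ⇒ Sml   [S ::= S m l]
Sml ⇒ SSTml   [S ::= S S T]
SSTml ⇒ DSTml   [S ::= D]
DSTml ⇒ lSTml   [D ::= l]
lSTml ⇒ lSmlTml   [S ::= S m l]
lSmlTml ⇒ lSmlmlTml   [S ::= S m l]
lSmlmlTml ⇒ lSmlmlmlTml   [S ::= S m l]
lSmlmlmlTml ⇒ lmmlmlmlTml   [S ::= m]
lmmlmlmlTml ⇒ lmmlmlmlmml   [T ::= m]

S ⇒ Sml ⇒ SSTml ⇒ DSTml ⇒ lSTml ⇒ lSmlTml ⇒ lSmlmlTml ⇒ lSmlmlmlTml ⇒ lmmlmlmlTml ⇒ lmmlmlmlmml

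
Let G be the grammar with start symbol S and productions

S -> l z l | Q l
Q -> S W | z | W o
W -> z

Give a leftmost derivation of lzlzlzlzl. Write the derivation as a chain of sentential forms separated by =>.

S => Ql   [S -> Q l]
Ql => SWl   [Q -> S W]
SWl => QlWl   [S -> Q l]
QlWl => SWlWl   [Q -> S W]
SWlWl => QlWlWl   [S -> Q l]
QlWlWl => SWlWlWl   [Q -> S W]
SWlWlWl => lzlWlWlWl   [S -> l z l]
lzlWlWlWl => lzlzlWlWl   [W -> z]
lzlzlWlWl => lzlzlzlWl   [W -> z]
lzlzlzlWl => lzlzlzlzl   [W -> z]

S=>Ql=>SWl=>QlWl=>SWlWl=>QlWlWl=>SWlWlWl=>lzlWlWlWl=>lzlzlWlWl=>lzlzlzlWl=>lzlzlzlzl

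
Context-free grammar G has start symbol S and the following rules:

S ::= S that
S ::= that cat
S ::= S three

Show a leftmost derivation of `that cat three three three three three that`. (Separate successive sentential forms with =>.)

S => S that   [S ::= S that]
S that => S three that   [S ::= S three]
S three that => S three three that   [S ::= S three]
S three three that => S three three three that   [S ::= S three]
S three three three that => S three three three three that   [S ::= S three]
S three three three three that => S three three three three three that   [S ::= S three]
S three three three three three that => that cat three three three three three that   [S ::= that cat]

S => S that => S three that => S three three that => S three three three that => S three three three three that => S three three three three three that => that cat three three three three three that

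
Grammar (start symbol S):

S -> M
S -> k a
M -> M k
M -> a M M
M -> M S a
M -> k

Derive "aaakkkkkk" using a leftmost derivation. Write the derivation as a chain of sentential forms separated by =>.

S => M   [S -> M]
M => aMM   [M -> a M M]
aMM => aaMMM   [M -> a M M]
aaMMM => aaMkMM   [M -> M k]
aaMkMM => aaMkkMM   [M -> M k]
aaMkkMM => aaaMMkkMM   [M -> a M M]
aaaMMkkMM => aaakMkkMM   [M -> k]
aaakMkkMM => aaakkkkMM   [M -> k]
aaakkkkMM => aaakkkkkM   [M -> k]
aaakkkkkM => aaakkkkkk   [M -> k]

S => M => aMM => aaMMM => aaMkMM => aaMkkMM => aaaMMkkMM => aaakMkkMM => aaakkkkMM => aaakkkkkM => aaakkkkkk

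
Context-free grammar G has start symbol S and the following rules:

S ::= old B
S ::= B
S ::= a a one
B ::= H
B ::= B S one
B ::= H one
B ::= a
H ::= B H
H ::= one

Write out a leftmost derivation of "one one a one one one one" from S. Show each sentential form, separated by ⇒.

S ⇒ B ⇒ H ⇒ B H ⇒ H one H ⇒ B H one H ⇒ B S one H one H ⇒ H one S one H one H ⇒ one one S one H one H ⇒ one one B one H one H ⇒ one one a one H one H ⇒ one one a one one one H ⇒ one one a one one one one

S ⇒ B   [S ::= B]
B ⇒ H   [B ::= H]
H ⇒ B H   [H ::= B H]
B H ⇒ H one H   [B ::= H one]
H one H ⇒ B H one H   [H ::= B H]
B H one H ⇒ B S one H one H   [B ::= B S one]
B S one H one H ⇒ H one S one H one H   [B ::= H one]
H one S one H one H ⇒ one one S one H one H   [H ::= one]
one one S one H one H ⇒ one one B one H one H   [S ::= B]
one one B one H one H ⇒ one one a one H one H   [B ::= a]
one one a one H one H ⇒ one one a one one one H   [H ::= one]
one one a one one one H ⇒ one one a one one one one   [H ::= one]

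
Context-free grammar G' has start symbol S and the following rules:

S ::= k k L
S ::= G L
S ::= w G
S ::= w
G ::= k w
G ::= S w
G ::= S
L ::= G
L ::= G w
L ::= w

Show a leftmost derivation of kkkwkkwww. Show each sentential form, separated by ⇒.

S ⇒ kkL   [S ::= k k L]
kkL ⇒ kkGw   [L ::= G w]
kkGw ⇒ kkSww   [G ::= S w]
kkSww ⇒ kkGLww   [S ::= G L]
kkGLww ⇒ kkkwLww   [G ::= k w]
kkkwLww ⇒ kkkwGww   [L ::= G]
kkkwGww ⇒ kkkwSww   [G ::= S]
kkkwSww ⇒ kkkwkkLww   [S ::= k k L]
kkkwkkLww ⇒ kkkwkkwww   [L ::= w]

S ⇒ kkL ⇒ kkGw ⇒ kkSww ⇒ kkGLww ⇒ kkkwLww ⇒ kkkwGww ⇒ kkkwSww ⇒ kkkwkkLww ⇒ kkkwkkwww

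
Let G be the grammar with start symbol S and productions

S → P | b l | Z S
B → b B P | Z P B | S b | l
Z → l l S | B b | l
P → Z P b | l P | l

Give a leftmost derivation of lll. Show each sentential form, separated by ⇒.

S ⇒ P   [S → P]
P ⇒ lP   [P → l P]
lP ⇒ llP   [P → l P]
llP ⇒ lll   [P → l]

S ⇒ P ⇒ lP ⇒ llP ⇒ lll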